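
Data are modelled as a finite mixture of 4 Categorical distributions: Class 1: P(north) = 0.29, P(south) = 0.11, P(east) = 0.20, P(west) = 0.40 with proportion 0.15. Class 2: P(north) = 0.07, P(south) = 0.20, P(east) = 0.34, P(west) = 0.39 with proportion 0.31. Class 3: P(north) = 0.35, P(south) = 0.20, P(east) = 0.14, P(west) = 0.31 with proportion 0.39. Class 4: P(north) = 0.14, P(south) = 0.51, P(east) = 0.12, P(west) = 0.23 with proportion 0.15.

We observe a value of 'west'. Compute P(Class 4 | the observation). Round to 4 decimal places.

Posterior ∝ prior × likelihood, so P(k | x) ∝ π_k f_k(x); normalise over all components.
Evaluate each component's likelihood at the observed value:
  p_1 = P(west | comp) = 0.40
  p_2 = P(west | comp) = 0.39
  p_3 = P(west | comp) = 0.31
  p_4 = P(west | comp) = 0.23
Multiply by the mixture weights:
  π_1·p_1 = 0.15 × 0.4 = 0.06
  π_2·p_2 = 0.31 × 0.39 = 0.1209
  π_3·p_3 = 0.39 × 0.31 = 0.1209
  π_4·p_4 = 0.15 × 0.23 = 0.0345
Denominator: 0.06 + 0.1209 + 0.1209 + 0.0345 = 0.3363
Responsibility of Class 4: 0.0345 / 0.3363 ≈ 0.1026

0.1026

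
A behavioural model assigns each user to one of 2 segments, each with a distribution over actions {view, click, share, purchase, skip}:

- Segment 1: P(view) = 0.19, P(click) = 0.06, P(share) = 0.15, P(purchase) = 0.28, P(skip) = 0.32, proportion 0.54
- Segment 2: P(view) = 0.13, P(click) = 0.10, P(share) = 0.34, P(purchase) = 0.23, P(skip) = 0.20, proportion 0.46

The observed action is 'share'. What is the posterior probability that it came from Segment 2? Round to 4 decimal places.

P(component k | x) = P(Z=k)·f_k(x) / marginal(x), where marginal(x) = Σ_j P(Z=j)·f_j(x).
Component likelihoods at x = 'share':
  L_1 = 0.15
  L_2 = 0.34
Prior × likelihood for each component:
  P(Z=1)·L_1 = 0.54 × 0.15 = 0.081
  P(Z=2)·L_2 = 0.46 × 0.34 = 0.1564
Normaliser: 0.081 + 0.1564 = 0.2374
So the posterior for Segment 2 is 0.1564 / 0.2374 ≈ 0.6588.

0.6588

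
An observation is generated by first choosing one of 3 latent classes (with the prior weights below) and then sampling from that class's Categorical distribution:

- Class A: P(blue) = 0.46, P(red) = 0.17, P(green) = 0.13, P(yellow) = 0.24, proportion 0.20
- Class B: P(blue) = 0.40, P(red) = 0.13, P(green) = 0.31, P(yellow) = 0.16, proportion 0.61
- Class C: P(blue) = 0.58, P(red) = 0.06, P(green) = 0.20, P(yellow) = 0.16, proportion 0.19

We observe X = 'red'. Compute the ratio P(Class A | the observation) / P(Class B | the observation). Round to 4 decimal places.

0.4288

The posterior odds equal the prior odds times the likelihood ratio: (π_i/π_j)·(f_i(x)/f_j(x)).
Categorical probabilities:
  p_A = 0.17
  p_B = 0.13
  p_C = 0.06
Posterior odds = (π_A·p_A) / (π_B·p_B) = (0.20·0.17) / (0.61·0.13) = 0.034 / 0.0793 ≈ 0.4288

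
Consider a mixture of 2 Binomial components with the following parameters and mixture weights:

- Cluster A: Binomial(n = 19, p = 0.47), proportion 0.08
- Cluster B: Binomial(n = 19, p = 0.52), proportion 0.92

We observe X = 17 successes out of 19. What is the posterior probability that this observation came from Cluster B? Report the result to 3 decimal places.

P(component k | x) = π_k·f_k(x) / marginal(x), where marginal(x) = Σ_j π_j·f_j(x).
Component likelihoods at x = 17 successes out of 19:
  p_A = 0.000128
  p_B = 0.000585511
Prior × likelihood for each component:
  π_A·p_A = 0.08 × 0.000128 = 1.024e-05
  π_B·p_B = 0.92 × 0.000585511 = 0.000538671
Sum: 1.024e-05 + 0.000538671 = 0.000548911
Responsibility of Cluster B: 0.000538671 / 0.000548911 ≈ 0.981

0.981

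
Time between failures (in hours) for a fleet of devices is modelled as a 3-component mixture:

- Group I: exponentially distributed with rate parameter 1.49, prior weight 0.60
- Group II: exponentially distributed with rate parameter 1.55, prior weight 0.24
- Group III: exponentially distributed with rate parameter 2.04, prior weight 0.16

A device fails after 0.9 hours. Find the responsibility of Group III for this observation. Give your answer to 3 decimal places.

Apply Bayes' rule: the posterior for each component is proportional to its prior times its likelihood at x.
Evaluate each component's likelihood at the observed value:
  f_I = 0.38976
  f_II = 0.384141
  f_III = 0.325286
Prior × likelihood for each component:
  π_I·f_I = 0.60 × 0.38976 = 0.233856
  π_II·f_II = 0.24 × 0.384141 = 0.0921939
  π_III·f_III = 0.16 × 0.325286 = 0.0520458
Evidence: 0.233856 + 0.0921939 + 0.0520458 = 0.378096
Responsibility of Group III: 0.0520458 / 0.378096 ≈ 0.138

0.138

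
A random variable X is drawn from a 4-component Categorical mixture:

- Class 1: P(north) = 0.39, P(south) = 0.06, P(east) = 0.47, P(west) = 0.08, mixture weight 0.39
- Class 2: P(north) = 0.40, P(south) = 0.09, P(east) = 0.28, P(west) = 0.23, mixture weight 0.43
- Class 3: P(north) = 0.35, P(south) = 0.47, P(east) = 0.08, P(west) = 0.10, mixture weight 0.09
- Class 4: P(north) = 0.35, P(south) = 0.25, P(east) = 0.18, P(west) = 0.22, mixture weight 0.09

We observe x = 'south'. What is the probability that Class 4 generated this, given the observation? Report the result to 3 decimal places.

Apply Bayes' rule: the posterior for each component is proportional to its prior times its likelihood at x.
Evaluate each component's likelihood at the observed value:
  L_1 = 0.06
  L_2 = 0.09
  L_3 = 0.47
  L_4 = 0.25
Multiply by the mixture weights:
  π_1·L_1 = 0.39 × 0.06 = 0.0234
  π_2·L_2 = 0.43 × 0.09 = 0.0387
  π_3·L_3 = 0.09 × 0.47 = 0.0423
  π_4·L_4 = 0.09 × 0.25 = 0.0225
Marginal: 0.0234 + 0.0387 + 0.0423 + 0.0225 = 0.1269
P(Class 4 | the observation) ≈ 0.177

0.177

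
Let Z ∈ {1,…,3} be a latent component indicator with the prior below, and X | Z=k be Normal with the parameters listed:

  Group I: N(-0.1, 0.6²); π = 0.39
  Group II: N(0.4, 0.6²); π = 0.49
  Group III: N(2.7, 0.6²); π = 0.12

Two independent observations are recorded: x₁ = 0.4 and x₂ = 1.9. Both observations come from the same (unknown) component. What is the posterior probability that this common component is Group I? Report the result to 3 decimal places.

Posterior ∝ prior × likelihood, so P(k | x) ∝ π_k f_k(x); normalise over all components.
Since both observations come from the same component, the likelihood for component k is f_k(x₁)·f_k(x₂).
  L_I = [0.469853] × [0.00257046] = 0.00120774
  L_II = [0.664904] × [0.0292138] = 0.0194244
  L_III = [0.000428451] × [0.27335] = 0.000117117
Weight by the priors:
  π_I·L_I = 0.39 × 0.00120774 = 0.000471019
  π_II·L_II = 0.49 × 0.0194244 = 0.00951795
  π_III·L_III = 0.12 × 0.000117117 = 1.4054e-05
Marginal: 0.000471019 + 0.00951795 + 1.4054e-05 = 0.010003
P(Group I | data) = 0.000471019 / 0.010003 ≈ 0.047

0.047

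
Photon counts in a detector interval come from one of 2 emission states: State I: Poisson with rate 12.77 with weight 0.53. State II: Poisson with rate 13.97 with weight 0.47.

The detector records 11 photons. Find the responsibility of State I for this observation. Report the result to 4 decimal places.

0.5823

By Bayes' theorem, P(k | x) = w_k f_k(x) / Σ_j w_j f_j(x).
Evaluate each component's likelihood at the observed value:
  L_I = e^(−12.77)·12.77^11/11! = 0.104955
  L_II = e^(−13.97)·13.97^11/11! = 0.0849006
Multiply by the mixture weights:
  w_I·L_I = 0.53 × 0.104955 = 0.0556262
  w_II·L_II = 0.47 × 0.0849006 = 0.0399033
Evidence: 0.0556262 + 0.0399033 = 0.0955295
P(State I | x) = 0.0556262 / 0.0955295 ≈ 0.5823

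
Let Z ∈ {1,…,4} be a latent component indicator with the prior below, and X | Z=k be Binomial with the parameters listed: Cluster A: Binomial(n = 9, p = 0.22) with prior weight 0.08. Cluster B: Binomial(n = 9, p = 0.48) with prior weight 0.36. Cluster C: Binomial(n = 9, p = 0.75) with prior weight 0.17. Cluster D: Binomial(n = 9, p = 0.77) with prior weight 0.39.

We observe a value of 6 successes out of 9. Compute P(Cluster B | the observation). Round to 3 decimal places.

0.297

P(component k | x) = w_k·f_k(x) / marginal(x), where marginal(x) = Σ_j w_j·f_j(x).
Evaluate each component's likelihood at the observed value:
  L_A = C(9,6)·0.22^6·0.78^3 = 84·0.00011338·0.474552 = 0.00451959
  L_B = C(9,6)·0.48^6·0.52^3 = 84·0.0122306·0.140608 = 0.144456
  L_C = C(9,6)·0.75^6·0.25^3 = 84·0.177979·0.015625 = 0.233597
  L_D = C(9,6)·0.77^6·0.23^3 = 84·0.208422·0.012167 = 0.213014
Multiply by the mixture weights:
  w_A·L_A = 0.08 × 0.00451959 = 0.000361567
  w_B·L_B = 0.36 × 0.144456 = 0.0520043
  w_C·L_C = 0.17 × 0.233597 = 0.0397115
  w_D·L_D = 0.39 × 0.213014 = 0.0830753
Sum: 0.000361567 + 0.0520043 + 0.0397115 + 0.0830753 = 0.175153
Responsibility of Cluster B: 0.0520043 / 0.175153 ≈ 0.297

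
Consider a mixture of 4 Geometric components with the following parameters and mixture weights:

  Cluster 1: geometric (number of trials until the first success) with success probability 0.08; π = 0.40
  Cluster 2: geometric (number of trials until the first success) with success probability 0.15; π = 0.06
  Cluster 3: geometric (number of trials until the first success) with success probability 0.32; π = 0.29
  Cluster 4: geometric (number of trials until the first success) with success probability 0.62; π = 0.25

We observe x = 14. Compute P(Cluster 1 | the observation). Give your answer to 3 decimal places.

Posterior ∝ prior × likelihood, so P(k | x) ∝ w_k f_k(x); normalise over all components.
Evaluate each component's likelihood at the observed value:
  p_1 = 0.0270602
  p_2 = 0.0181358
  p_3 = 0.00212699
  p_4 = 2.13589e-06
Unnormalised posteriors:
  w_1·p_1 = 0.40 × 0.0270602 = 0.0108241
  w_2·p_2 = 0.06 × 0.0181358 = 0.00108815
  w_3·p_3 = 0.29 × 0.00212699 = 0.000616828
  w_4·p_4 = 0.25 × 2.13589e-06 = 5.33972e-07
Marginal: 0.0108241 + 0.00108815 + 0.000616828 + 5.33972e-07 = 0.0125296
So the posterior for Cluster 1 is 0.0108241 / 0.0125296 ≈ 0.864.

0.864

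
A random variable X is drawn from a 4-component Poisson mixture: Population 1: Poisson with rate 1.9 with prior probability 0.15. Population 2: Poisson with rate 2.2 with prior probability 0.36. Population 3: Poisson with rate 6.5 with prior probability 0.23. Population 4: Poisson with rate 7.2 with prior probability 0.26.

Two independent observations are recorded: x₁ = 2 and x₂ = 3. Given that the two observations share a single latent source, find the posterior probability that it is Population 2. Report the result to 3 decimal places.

The responsibility of component k is π_k f_k(x) divided by Σ_j π_j f_j(x).
Since both observations come from the same component, the likelihood for component k is f_k(x₁)·f_k(x₂).
  p_1 = [0.269971] × [0.170982] = 0.0461602
  p_2 = [0.268144] × [0.196639] = 0.0527274
  p_3 = [0.0317602] × [0.0688137] = 0.00218553
  p_4 = [0.0193515] × [0.0464436] = 0.000898754
Prior × likelihood for each component:
  π_1·p_1 = 0.15 × 0.0461602 = 0.00692403
  π_2·p_2 = 0.36 × 0.0527274 = 0.0189819
  π_3·p_3 = 0.23 × 0.00218553 = 0.000502672
  π_4·p_4 = 0.26 × 0.000898754 = 0.000233676
Evidence: 0.00692403 + 0.0189819 + 0.000502672 + 0.000233676 = 0.0266422
P(Population 2 | x) ≈ 0.712

0.712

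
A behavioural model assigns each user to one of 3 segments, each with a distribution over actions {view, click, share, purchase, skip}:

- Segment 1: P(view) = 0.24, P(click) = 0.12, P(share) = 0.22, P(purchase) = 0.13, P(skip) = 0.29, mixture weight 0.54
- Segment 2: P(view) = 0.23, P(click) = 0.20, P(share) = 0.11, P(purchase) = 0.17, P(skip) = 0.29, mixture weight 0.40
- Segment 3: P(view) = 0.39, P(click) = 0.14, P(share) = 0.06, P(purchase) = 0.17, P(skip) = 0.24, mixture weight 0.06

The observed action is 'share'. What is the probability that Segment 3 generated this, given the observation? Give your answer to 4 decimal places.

0.0216

By Bayes' theorem, P(k | x) = π_k f_k(x) / Σ_j π_j f_j(x).
Categorical probabilities:
  f_1 = P(share | comp) = 0.22
  f_2 = P(share | comp) = 0.11
  f_3 = P(share | comp) = 0.06
Multiply by the mixture weights:
  π_1·f_1 = 0.54 × 0.22 = 0.1188
  π_2·f_2 = 0.40 × 0.11 = 0.044
  π_3·f_3 = 0.06 × 0.06 = 0.0036
Sum: 0.1188 + 0.044 + 0.0036 = 0.1664
Responsibility of Segment 3: 0.0036 / 0.1664 ≈ 0.0216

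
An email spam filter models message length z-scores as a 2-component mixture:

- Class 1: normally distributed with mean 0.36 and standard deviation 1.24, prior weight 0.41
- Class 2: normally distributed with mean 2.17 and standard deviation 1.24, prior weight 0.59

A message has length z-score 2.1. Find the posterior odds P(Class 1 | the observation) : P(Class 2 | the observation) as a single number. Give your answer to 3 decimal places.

Since P(k|x) ∝ w_k f_k(x), the posterior odds are w_i f_i(x) / (w_j f_j(x)).
Component likelihoods at x = 2.1:
  f_1 = (1/(1.24·√(2π)))·exp(−(2.1−0.36)²/(2·1.24²)) = 0.321728·exp(-0.98452) = 0.120203
  f_2 = (1/(1.24·√(2π)))·exp(−(2.1−2.17)²/(2·1.24²)) = 0.321728·exp(-0.00159) = 0.321215
0.0492833 / 0.189517 ≈ 0.260

0.260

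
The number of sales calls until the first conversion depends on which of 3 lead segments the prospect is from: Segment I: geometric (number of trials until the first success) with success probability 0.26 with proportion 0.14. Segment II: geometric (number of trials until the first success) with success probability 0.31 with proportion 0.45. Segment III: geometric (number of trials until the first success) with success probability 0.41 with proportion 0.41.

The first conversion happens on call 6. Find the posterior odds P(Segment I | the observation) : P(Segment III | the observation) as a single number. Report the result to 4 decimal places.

0.6721

Since P(k|x) ∝ w_k f_k(x), the posterior odds are w_i f_i(x) / (w_j f_j(x)).
Component likelihoods at x = 6:
  f_I = 0.26·(1−0.26)^5 = 0.26·0.221901 = 0.0576942
  f_II = 0.31·(1−0.31)^5 = 0.31·0.156403 = 0.048485
  f_III = 0.41·(1−0.41)^5 = 0.41·0.0714924 = 0.0293119
Odds = (0.14/0.41) × (0.0576942/0.0293119) = 0.341463 × 1.96829 ≈ 0.6721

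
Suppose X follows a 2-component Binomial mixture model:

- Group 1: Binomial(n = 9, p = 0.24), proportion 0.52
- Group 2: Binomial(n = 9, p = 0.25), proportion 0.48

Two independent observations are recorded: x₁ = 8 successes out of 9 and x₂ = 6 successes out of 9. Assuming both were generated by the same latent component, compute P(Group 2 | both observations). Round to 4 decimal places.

0.6079

The responsibility of component k is π_k f_k(x) divided by Σ_j π_j f_j(x).
Since both observations come from the same component, the likelihood for component k is f_k(x₁)·f_k(x₂).
  L_1 = [C(9,8)·0.24^8·0.76^1 = 9·1.10075e-05·0.76 = 7.52915e-05] × [0.00704673] = 5.30559e-07
  L_2 = [C(9,8)·0.25^8·0.75^1 = 9·1.52588e-05·0.75 = 0.000102997] × [0.00865173] = 8.91101e-07
Multiply by the mixture weights:
  π_1·L_1 = 0.52 × 5.30559e-07 = 2.75891e-07
  π_2·L_2 = 0.48 × 8.91101e-07 = 4.27729e-07
Marginal: 2.75891e-07 + 4.27729e-07 = 7.03619e-07
Responsibility of Group 2: 4.27729e-07 / 7.03619e-07 ≈ 0.6079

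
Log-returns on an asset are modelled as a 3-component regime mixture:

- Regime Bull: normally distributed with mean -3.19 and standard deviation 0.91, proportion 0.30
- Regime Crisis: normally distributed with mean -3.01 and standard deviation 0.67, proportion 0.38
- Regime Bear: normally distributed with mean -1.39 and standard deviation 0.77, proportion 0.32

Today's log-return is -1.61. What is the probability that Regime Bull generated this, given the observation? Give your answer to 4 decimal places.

P(component k | x) = π_k·f_k(x) / marginal(x), where marginal(x) = Σ_j π_j·f_j(x).
Component likelihoods at x = -1.61:
  f_Bull = (1/(0.91·√(2π)))·exp(−(-1.61−-3.19)²/(2·0.91²)) = 0.438398·exp(-1.50731) = 0.0971078
  f_Crisis = (1/(0.67·√(2π)))·exp(−(-1.61−-3.01)²/(2·0.67²)) = 0.595436·exp(-2.18311) = 0.0670997
  f_Bear = (1/(0.77·√(2π)))·exp(−(-1.61−-1.39)²/(2·0.77²)) = 0.518107·exp(-0.04082) = 0.497385
Unnormalised posteriors:
  π_Bull·f_Bull = 0.30 × 0.0971078 = 0.0291323
  π_Crisis·f_Crisis = 0.38 × 0.0670997 = 0.0254979
  π_Bear·f_Bear = 0.32 × 0.497385 = 0.159163
Normaliser: 0.0291323 + 0.0254979 + 0.159163 = 0.213794
P(Regime Bull | -1.61) ≈ 0.1363

0.1363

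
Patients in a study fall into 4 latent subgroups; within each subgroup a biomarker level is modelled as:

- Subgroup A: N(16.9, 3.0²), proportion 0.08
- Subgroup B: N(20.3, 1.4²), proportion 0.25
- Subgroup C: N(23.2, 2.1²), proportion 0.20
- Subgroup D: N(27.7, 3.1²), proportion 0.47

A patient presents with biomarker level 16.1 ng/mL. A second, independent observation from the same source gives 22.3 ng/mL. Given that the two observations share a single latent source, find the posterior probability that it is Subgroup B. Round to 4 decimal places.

0.2169

Apply Bayes' rule: the posterior for each component is proportional to its prior times its likelihood at x.
Since both observations come from the same component, the likelihood for component k is f_k(x₁)·f_k(x₂).
  L_A = [(1/(3.0·√(2π)))·exp(−(16.1−16.9)²/(2·3.0²)) = 0.132981·exp(-0.03556) = 0.128336] × [0.0263167] = 0.00337737
  L_B = [(1/(1.4·√(2π)))·exp(−(16.1−20.3)²/(2·1.4²)) = 0.284959·exp(-4.50000) = 0.00316561] × [0.102713] = 0.000325148
  L_C = [(1/(2.1·√(2π)))·exp(−(16.1−23.2)²/(2·2.1²)) = 0.189973·exp(-5.71542) = 0.000625915] × [0.173303] = 0.000108473
  L_D = [(1/(3.1·√(2π)))·exp(−(16.1−27.7)²/(2·3.1²)) = 0.128691·exp(-7.00104) = 0.000117229] × [0.028226] = 3.30891e-06
Unnormalised posteriors:
  π_A·L_A = 0.08 × 0.00337737 = 0.00027019
  π_B·L_B = 0.25 × 0.000325148 = 8.1287e-05
  π_C·L_C = 0.20 × 0.000108473 = 2.16946e-05
  π_D·L_D = 0.47 × 3.30891e-06 = 1.55519e-06
Denominator: 0.00027019 + 8.1287e-05 + 2.16946e-05 + 1.55519e-06 = 0.000374727
Responsibility of Subgroup B: 8.1287e-05 / 0.000374727 ≈ 0.2169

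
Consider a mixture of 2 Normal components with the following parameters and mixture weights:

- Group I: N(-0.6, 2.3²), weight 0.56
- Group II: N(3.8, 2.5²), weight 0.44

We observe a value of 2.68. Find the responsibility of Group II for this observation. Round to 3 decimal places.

Apply Bayes' rule: the posterior for each component is proportional to its prior times its likelihood at x.
Normal densities:
  f_I = 0.0627429
  f_II = 0.14434
Weight by the priors:
  w_I·f_I = 0.56 × 0.0627429 = 0.035136
  w_II·f_II = 0.44 × 0.14434 = 0.0635098
Normaliser: 0.035136 + 0.0635098 = 0.0986458
P(Group II | x) = 0.0635098 / 0.0986458 ≈ 0.644

0.644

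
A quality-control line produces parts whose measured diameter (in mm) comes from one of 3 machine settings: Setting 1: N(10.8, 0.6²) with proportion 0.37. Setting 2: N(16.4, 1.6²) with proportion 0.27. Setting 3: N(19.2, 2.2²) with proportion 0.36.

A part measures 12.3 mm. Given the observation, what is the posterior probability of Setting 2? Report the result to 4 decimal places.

0.1828

The responsibility of component k is π_k f_k(x) divided by Σ_j π_j f_j(x).
Component likelihoods at x = 12.3 mm:
  p_1 = (1/(0.6·√(2π)))·exp(−(12.3−10.8)²/(2·0.6²)) = 0.664904·exp(-3.12500) = 0.0292138
  p_2 = (1/(1.6·√(2π)))·exp(−(12.3−16.4)²/(2·1.6²)) = 0.249339·exp(-3.28320) = 0.00935218
  p_3 = (1/(2.2·√(2π)))·exp(−(12.3−19.2)²/(2·2.2²)) = 0.181337·exp(-4.91839) = 0.00132574
Unnormalised posteriors:
  π_1·p_1 = 0.37 × 0.0292138 = 0.0108091
  π_2·p_2 = 0.27 × 0.00935218 = 0.00252509
  π_3·p_3 = 0.36 × 0.00132574 = 0.000477266
Evidence: 0.0108091 + 0.00252509 + 0.000477266 = 0.0138115
P(Setting 2 | the observation) = 0.00252509 / 0.0138115 ≈ 0.1828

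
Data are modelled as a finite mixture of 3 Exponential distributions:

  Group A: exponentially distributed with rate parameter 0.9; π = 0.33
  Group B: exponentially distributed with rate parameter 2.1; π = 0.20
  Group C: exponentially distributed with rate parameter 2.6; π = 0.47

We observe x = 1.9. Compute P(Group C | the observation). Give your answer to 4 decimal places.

Apply Bayes' rule: the posterior for each component is proportional to its prior times its likelihood at x.
Exponential densities:
  p_A = 0.162779
  p_B = 0.0388494
  p_C = 0.018602
Unnormalised posteriors:
  P(Z=A)·p_A = 0.33 × 0.162779 = 0.0537171
  P(Z=B)·p_B = 0.20 × 0.0388494 = 0.00776988
  P(Z=C)·p_C = 0.47 × 0.018602 = 0.00874292
Sum: 0.0537171 + 0.00776988 + 0.00874292 = 0.0702299
So the posterior for Group C is 0.00874292 / 0.0702299 ≈ 0.1245.

0.1245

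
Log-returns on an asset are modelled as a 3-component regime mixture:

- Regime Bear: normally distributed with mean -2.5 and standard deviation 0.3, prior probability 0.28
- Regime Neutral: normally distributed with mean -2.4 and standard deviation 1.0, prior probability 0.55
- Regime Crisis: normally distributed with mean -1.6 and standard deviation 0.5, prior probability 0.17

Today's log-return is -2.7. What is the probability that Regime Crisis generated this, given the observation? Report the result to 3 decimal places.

Posterior ∝ prior × likelihood, so P(k | x) ∝ w_k f_k(x); normalise over all components.
Component likelihoods at x = -2.7:
  f_Bear = (1/(0.3·√(2π)))·exp(−(-2.7−-2.5)²/(2·0.3²)) = 1.329808·exp(-0.22222) = 1.06483
  f_Neutral = (1/(1.0·√(2π)))·exp(−(-2.7−-2.4)²/(2·1.0²)) = 0.398942·exp(-0.04500) = 0.381388
  f_Crisis = (1/(0.5·√(2π)))·exp(−(-2.7−-1.6)²/(2·0.5²)) = 0.797885·exp(-2.42000) = 0.0709492
Weight by the priors:
  w_Bear·f_Bear = 0.28 × 1.06483 = 0.298151
  w_Neutral·f_Neutral = 0.55 × 0.381388 = 0.209763
  w_Crisis·f_Crisis = 0.17 × 0.0709492 = 0.0120614
Denominator: 0.298151 + 0.209763 + 0.0120614 = 0.519976
Responsibility of Regime Crisis: 0.0120614 / 0.519976 ≈ 0.023

0.023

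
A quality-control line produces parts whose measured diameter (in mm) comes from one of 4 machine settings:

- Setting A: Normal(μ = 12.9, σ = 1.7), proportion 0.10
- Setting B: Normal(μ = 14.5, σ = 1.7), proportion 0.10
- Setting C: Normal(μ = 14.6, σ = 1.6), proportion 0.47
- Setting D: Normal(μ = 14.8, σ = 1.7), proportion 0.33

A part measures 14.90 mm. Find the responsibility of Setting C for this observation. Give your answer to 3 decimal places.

0.507

Apply Bayes' rule: the posterior for each component is proportional to its prior times its likelihood at x.
Evaluate each component's likelihood at the observed value:
  f_A = 0.117466
  f_B = 0.228265
  f_C = 0.244994
  f_D = 0.234266
Weight by the priors:
  P(Z=A)·f_A = 0.10 × 0.117466 = 0.0117466
  P(Z=B)·f_B = 0.10 × 0.228265 = 0.0228265
  P(Z=C)·f_C = 0.47 × 0.244994 = 0.115147
  P(Z=D)·f_D = 0.33 × 0.234266 = 0.0773079
Evidence: 0.0117466 + 0.0228265 + 0.115147 + 0.0773079 = 0.227028
P(Setting C | the observation) = 0.115147 / 0.227028 ≈ 0.507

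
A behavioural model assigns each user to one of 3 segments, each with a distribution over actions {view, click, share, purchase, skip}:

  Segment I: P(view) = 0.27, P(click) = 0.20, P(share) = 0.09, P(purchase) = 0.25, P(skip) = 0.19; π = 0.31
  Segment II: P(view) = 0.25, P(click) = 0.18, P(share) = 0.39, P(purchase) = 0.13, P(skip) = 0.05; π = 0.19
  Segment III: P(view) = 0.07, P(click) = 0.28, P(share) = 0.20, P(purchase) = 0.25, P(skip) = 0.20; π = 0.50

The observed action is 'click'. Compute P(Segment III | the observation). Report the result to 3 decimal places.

P(component k | x) = w_k·f_k(x) / marginal(x), where marginal(x) = Σ_j w_j·f_j(x).
Component likelihoods at x = 'click':
  f_I = P(click | comp) = 0.20
  f_II = P(click | comp) = 0.18
  f_III = P(click | comp) = 0.28
Prior × likelihood for each component:
  w_I·f_I = 0.31 × 0.2 = 0.062
  w_II·f_II = 0.19 × 0.18 = 0.0342
  w_III·f_III = 0.50 × 0.28 = 0.14
Evidence: 0.062 + 0.0342 + 0.14 = 0.2362
Responsibility of Segment III: 0.14 / 0.2362 ≈ 0.593

0.593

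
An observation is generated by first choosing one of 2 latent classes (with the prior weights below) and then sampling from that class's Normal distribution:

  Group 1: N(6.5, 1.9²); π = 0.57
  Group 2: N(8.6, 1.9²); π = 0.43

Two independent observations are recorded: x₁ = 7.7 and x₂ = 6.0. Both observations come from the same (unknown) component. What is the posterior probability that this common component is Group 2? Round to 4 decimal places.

Posterior ∝ prior × likelihood, so P(k | x) ∝ π_k f_k(x); normalise over all components.
Since both observations come from the same component, the likelihood for component k is f_k(x₁)·f_k(x₂).
  f_1 = [0.172004] × [0.202824] = 0.0348864
  f_2 = [0.187687] × [0.082325] = 0.0154513
Multiply by the mixture weights:
  π_1·f_1 = 0.57 × 0.0348864 = 0.0198853
  π_2·f_2 = 0.43 × 0.0154513 = 0.00664406
Normaliser: 0.0198853 + 0.00664406 = 0.0265293
So the posterior for Group 2 is 0.00664406 / 0.0265293 ≈ 0.2504.

0.2504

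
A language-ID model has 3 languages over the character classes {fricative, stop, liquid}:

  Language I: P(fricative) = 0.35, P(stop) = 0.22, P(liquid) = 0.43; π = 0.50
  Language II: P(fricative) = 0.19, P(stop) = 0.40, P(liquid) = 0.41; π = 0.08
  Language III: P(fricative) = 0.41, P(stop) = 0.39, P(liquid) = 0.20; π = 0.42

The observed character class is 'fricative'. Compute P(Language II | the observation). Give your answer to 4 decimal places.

0.0419

Apply Bayes' rule: the posterior for each component is proportional to its prior times its likelihood at x.
Categorical probabilities:
  p_I = 0.35
  p_II = 0.19
  p_III = 0.41
Unnormalised posteriors:
  w_I·p_I = 0.50 × 0.35 = 0.175
  w_II·p_II = 0.08 × 0.19 = 0.0152
  w_III·p_III = 0.42 × 0.41 = 0.1722
Sum: 0.175 + 0.0152 + 0.1722 = 0.3624
So the posterior for Language II is 0.0152 / 0.3624 ≈ 0.0419.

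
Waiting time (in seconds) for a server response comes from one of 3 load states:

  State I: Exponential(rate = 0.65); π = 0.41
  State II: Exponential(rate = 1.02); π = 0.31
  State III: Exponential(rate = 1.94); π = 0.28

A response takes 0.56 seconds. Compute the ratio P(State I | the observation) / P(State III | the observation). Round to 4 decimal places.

Only the two components matter; the odds are (π_i f_i(x)) / (π_j f_j(x)).
Evaluate each component's likelihood at the observed value:
  p_I = 0.451679
  p_II = 0.576144
  p_III = 0.654612
0.185189 / 0.183291 ≈ 1.0103

1.0103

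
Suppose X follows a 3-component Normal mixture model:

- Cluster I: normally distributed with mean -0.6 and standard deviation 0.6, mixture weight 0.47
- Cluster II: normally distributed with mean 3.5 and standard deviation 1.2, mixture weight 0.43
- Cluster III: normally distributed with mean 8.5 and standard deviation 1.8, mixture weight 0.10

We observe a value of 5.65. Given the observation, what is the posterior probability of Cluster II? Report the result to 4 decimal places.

0.8194

The responsibility of component k is π_k f_k(x) divided by Σ_j π_j f_j(x).
Evaluate each component's likelihood at the observed value:
  L_I = 1.82295e-24
  L_II = 0.0667838
  L_III = 0.0632793
Multiply by the mixture weights:
  π_I·L_I = 0.47 × 1.82295e-24 = 8.56787e-25
  π_II·L_II = 0.43 × 0.0667838 = 0.028717
  π_III·L_III = 0.10 × 0.0632793 = 0.00632793
Sum: 8.56787e-25 + 0.028717 + 0.00632793 = 0.035045
Responsibility of Cluster II: 0.028717 / 0.035045 ≈ 0.8194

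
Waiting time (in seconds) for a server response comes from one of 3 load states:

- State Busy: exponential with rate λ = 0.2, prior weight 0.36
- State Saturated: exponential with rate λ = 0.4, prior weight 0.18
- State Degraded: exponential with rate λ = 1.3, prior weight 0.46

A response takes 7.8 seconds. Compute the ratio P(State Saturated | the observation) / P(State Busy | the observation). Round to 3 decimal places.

0.210

Posterior odds = (w_i f_i(x)) / (w_j f_j(x)); the normalising sum cancels.
Component likelihoods at x = 7.8 seconds:
  f_Busy = 0.0420272
  f_Saturated = 0.0176629
  f_Degraded = 5.13094e-05
Posterior odds = (w_Saturated·f_Saturated) / (w_Busy·f_Busy) = (0.18·0.0176629) / (0.36·0.0420272) = 0.00317932 / 0.0151298 ≈ 0.210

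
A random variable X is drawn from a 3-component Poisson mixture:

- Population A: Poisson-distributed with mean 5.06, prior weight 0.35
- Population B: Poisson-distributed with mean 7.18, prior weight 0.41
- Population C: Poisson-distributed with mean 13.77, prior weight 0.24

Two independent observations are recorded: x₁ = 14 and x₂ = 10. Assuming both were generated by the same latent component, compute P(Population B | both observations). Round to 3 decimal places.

0.128

By Bayes' theorem, P(k | x) = P(Z=k) f_k(x) / Σ_j P(Z=j) f_j(x).
Since both observations come from the same component, the likelihood for component k is f_k(x₁)·f_k(x₂).
  p_A = [e^(−5.06)·5.06^14/14! = 0.000525011] × [0.0192403] = 1.01014e-05
  p_B = [e^(−7.18)·7.18^14/14! = 0.00845473] × [0.076427] = 0.00064617
  p_C = [e^(−13.77)·13.77^14/14! = 0.105787] × [0.0706873] = 0.00747779
Prior × likelihood for each component:
  P(Z=A)·p_A = 0.35 × 1.01014e-05 = 3.53548e-06
  P(Z=B)·p_B = 0.41 × 0.00064617 = 0.00026493
  P(Z=C)·p_C = 0.24 × 0.00747779 = 0.00179467
Denominator: 3.53548e-06 + 0.00026493 + 0.00179467 = 0.00206313
P(Population B | data) = 0.00026493 / 0.00206313 ≈ 0.128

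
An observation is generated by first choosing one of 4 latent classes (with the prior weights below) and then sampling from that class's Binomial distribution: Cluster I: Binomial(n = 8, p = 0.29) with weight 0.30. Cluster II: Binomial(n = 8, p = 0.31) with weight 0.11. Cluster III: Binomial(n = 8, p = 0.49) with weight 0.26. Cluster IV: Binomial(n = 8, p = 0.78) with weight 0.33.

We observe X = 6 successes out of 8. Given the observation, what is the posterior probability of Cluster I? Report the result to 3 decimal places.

0.019

The responsibility of component k is P(Z=k) f_k(x) divided by Σ_j P(Z=j) f_j(x).
Binomial probabilities:
  f_I = 0.00839581
  f_II = 0.0118311
  f_III = 0.100803
  f_IV = 0.30519
Prior × likelihood for each component:
  P(Z=I)·f_I = 0.30 × 0.00839581 = 0.00251874
  P(Z=II)·f_II = 0.11 × 0.0118311 = 0.00130142
  P(Z=III)·f_III = 0.26 × 0.100803 = 0.0262089
  P(Z=IV)·f_IV = 0.33 × 0.30519 = 0.100713
Evidence: 0.00251874 + 0.00130142 + 0.0262089 + 0.100713 = 0.130742
P(Cluster I | 6 successes out of 8) ≈ 0.019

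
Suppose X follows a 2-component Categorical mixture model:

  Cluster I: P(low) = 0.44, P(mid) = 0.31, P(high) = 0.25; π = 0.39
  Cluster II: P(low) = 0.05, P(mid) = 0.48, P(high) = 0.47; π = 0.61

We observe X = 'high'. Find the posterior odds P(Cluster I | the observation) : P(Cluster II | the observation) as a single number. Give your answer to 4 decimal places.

Posterior odds = (P(Z=i) f_i(x)) / (P(Z=j) f_j(x)); the normalising sum cancels.
Component likelihoods at x = 'high':
  f_I = 0.25
  f_II = 0.47
0.0975 / 0.2867 ≈ 0.3401

0.3401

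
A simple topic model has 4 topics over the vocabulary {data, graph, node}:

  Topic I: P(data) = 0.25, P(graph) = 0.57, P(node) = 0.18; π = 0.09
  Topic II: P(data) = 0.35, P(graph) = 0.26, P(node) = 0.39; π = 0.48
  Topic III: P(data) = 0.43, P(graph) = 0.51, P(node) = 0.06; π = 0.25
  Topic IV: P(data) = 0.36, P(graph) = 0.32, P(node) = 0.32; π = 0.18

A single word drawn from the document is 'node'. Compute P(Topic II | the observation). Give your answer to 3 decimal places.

0.678

Posterior ∝ prior × likelihood, so P(k | x) ∝ w_k f_k(x); normalise over all components.
Evaluate each component's likelihood at the observed value:
  L_I = P(node | comp) = 0.18
  L_II = P(node | comp) = 0.39
  L_III = P(node | comp) = 0.06
  L_IV = P(node | comp) = 0.32
Weight by the priors:
  w_I·L_I = 0.09 × 0.18 = 0.0162
  w_II·L_II = 0.48 × 0.39 = 0.1872
  w_III·L_III = 0.25 × 0.06 = 0.015
  w_IV·L_IV = 0.18 × 0.32 = 0.0576
Normaliser: 0.0162 + 0.1872 + 0.015 + 0.0576 = 0.276
Responsibility of Topic II: 0.1872 / 0.276 ≈ 0.678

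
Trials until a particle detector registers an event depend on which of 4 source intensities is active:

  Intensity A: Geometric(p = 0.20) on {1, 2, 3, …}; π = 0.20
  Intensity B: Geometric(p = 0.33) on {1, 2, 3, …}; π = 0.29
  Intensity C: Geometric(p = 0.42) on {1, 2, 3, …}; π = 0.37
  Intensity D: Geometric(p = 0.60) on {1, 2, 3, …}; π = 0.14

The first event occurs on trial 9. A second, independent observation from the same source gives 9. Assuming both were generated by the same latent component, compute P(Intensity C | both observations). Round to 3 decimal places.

The responsibility of component k is π_k f_k(x) divided by Σ_j π_j f_j(x).
Since both observations come from the same component, the likelihood for component k is f_k(x₁)·f_k(x₂).
  f_A = [0.20·(1−0.20)^8 = 0.20·0.167772 = 0.0335544] × [0.0335544] = 0.0011259
  f_B = [0.33·(1−0.33)^8 = 0.33·0.0406068 = 0.0134002] × [0.0134002] = 0.000179566
  f_C = [0.42·(1−0.42)^8 = 0.42·0.0128063 = 0.00537865] × [0.00537865] = 2.89299e-05
  f_D = [0.60·(1−0.60)^8 = 0.60·0.00065536 = 0.000393216] × [0.000393216] = 1.54619e-07
Weight by the priors:
  π_A·f_A = 0.20 × 0.0011259 = 0.00022518
  π_B·f_B = 0.29 × 0.000179566 = 5.20742e-05
  π_C·f_C = 0.37 × 2.89299e-05 = 1.07041e-05
  π_D·f_D = 0.14 × 1.54619e-07 = 2.16466e-08
Evidence: 0.00022518 + 5.20742e-05 + 1.07041e-05 + 2.16466e-08 = 0.00028798
So the posterior for Intensity C is 1.07041e-05 / 0.00028798 ≈ 0.037.

0.037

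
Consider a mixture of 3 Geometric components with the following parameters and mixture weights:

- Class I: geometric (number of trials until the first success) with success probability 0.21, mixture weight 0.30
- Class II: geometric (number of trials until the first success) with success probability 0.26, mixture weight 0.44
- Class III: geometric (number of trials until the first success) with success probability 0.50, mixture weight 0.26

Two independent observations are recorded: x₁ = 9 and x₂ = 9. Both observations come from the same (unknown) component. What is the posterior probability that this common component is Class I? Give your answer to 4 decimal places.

0.5577

By Bayes' theorem, P(k | x) = w_k f_k(x) / Σ_j w_j f_j(x).
Since both observations come from the same component, the likelihood for component k is f_k(x₁)·f_k(x₂).
  p_I = [0.21·(1−0.21)^8 = 0.21·0.151711 = 0.0318593] × [0.0318593] = 0.00101501
  p_II = [0.26·(1−0.26)^8 = 0.26·0.0899195 = 0.0233791] × [0.0233791] = 0.000546581
  p_III = [0.50·(1−0.50)^8 = 0.50·0.00390625 = 0.00195312] × [0.00195312] = 3.8147e-06
Weight by the priors:
  w_I·p_I = 0.30 × 0.00101501 = 0.000304504
  w_II·p_II = 0.44 × 0.000546581 = 0.000240495
  w_III·p_III = 0.26 × 3.8147e-06 = 9.91821e-07
Sum: 0.000304504 + 0.000240495 + 9.91821e-07 = 0.000545991
So the posterior for Class I is 0.000304504 / 0.000545991 ≈ 0.5577.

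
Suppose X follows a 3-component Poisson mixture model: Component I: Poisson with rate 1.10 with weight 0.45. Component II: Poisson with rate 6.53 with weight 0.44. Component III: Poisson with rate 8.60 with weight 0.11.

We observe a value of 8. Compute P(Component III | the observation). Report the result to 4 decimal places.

0.2221

By Bayes' theorem, P(k | x) = w_k f_k(x) / Σ_j w_j f_j(x).
Component likelihoods at x = 8:
  f_I = e^(−1.10)·1.10^8/8! = 1.76969e-05
  f_II = e^(−6.53)·6.53^8/8! = 0.119631
  f_III = e^(−8.60)·8.60^8/8! = 0.136626
Multiply by the mixture weights:
  w_I·f_I = 0.45 × 1.76969e-05 = 7.9636e-06
  w_II·f_II = 0.44 × 0.119631 = 0.0526374
  w_III·f_III = 0.11 × 0.136626 = 0.0150289
Evidence: 7.9636e-06 + 0.0526374 + 0.0150289 = 0.0676743
So the posterior for Component III is 0.0150289 / 0.0676743 ≈ 0.2221.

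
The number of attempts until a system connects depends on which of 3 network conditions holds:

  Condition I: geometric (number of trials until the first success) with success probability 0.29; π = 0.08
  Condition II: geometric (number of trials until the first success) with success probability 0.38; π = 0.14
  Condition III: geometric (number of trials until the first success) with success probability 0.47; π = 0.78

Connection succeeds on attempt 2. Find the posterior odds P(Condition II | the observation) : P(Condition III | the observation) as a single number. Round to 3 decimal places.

0.170

Posterior odds = (P(Z=i) f_i(x)) / (P(Z=j) f_j(x)); the normalising sum cancels.
Geometric probabilities:
  L_I = 0.2059
  L_II = 0.2356
  L_III = 0.2491
0.032984 / 0.194298 ≈ 0.170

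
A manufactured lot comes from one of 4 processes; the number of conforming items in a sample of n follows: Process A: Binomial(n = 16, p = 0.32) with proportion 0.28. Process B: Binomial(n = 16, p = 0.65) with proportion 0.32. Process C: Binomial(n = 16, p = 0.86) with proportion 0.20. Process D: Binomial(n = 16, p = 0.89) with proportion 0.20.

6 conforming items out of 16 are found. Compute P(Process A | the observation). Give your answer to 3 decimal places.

0.905

Apply Bayes' rule: the posterior for each component is proportional to its prior times its likelihood at x.
Component likelihoods at x = 6 conforming items out of 16:
  f_A = C(16,6)·0.32^6·0.68^10 = 8008·0.00107374·0.0211392 = 0.181766
  f_B = C(16,6)·0.65^6·0.35^10 = 8008·0.0754189·2.75855e-05 = 0.0166604
  f_C = C(16,6)·0.86^6·0.14^10 = 8008·0.404567·2.89255e-09 = 9.3712e-06
  f_D = C(16,6)·0.89^6·0.11^10 = 8008·0.496981·2.59374e-10 = 1.03226e-06
Unnormalised posteriors:
  π_A·f_A = 0.28 × 0.181766 = 0.0508945
  π_B·f_B = 0.32 × 0.0166604 = 0.00533132
  π_C·f_C = 0.20 × 9.3712e-06 = 1.87424e-06
  π_D·f_D = 0.20 × 1.03226e-06 = 2.06453e-07
Sum: 0.0508945 + 0.00533132 + 1.87424e-06 + 2.06453e-07 = 0.0562279
P(Process A | 6 conforming items out of 16) ≈ 0.905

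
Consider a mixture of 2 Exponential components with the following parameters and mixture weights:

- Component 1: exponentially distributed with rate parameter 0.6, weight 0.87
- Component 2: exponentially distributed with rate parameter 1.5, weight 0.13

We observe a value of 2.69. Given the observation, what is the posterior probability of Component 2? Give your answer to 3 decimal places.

Posterior ∝ prior × likelihood, so P(k | x) ∝ π_k f_k(x); normalise over all components.
Evaluate each component's likelihood at the observed value:
  f_1 = 0.6·e^(−0.6·2.69) = 0.6·e^(−1.6140) = 0.119454
  f_2 = 1.5·e^(−1.5·2.69) = 1.5·e^(−4.0350) = 0.0265285
Prior × likelihood for each component:
  π_1·f_1 = 0.87 × 0.119454 = 0.103925
  π_2·f_2 = 0.13 × 0.0265285 = 0.00344871
Sum: 0.103925 + 0.00344871 = 0.107374
P(Component 2 | x) = 0.00344871 / 0.107374 ≈ 0.032

0.032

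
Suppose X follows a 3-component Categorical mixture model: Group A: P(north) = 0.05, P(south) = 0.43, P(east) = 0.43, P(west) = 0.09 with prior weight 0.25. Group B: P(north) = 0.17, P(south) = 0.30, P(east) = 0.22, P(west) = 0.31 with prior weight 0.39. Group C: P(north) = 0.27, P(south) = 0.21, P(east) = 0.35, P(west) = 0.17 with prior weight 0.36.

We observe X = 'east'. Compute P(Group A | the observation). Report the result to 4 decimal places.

By Bayes' theorem, P(k | x) = P(Z=k) f_k(x) / Σ_j P(Z=j) f_j(x).
Component likelihoods at x = 'east':
  f_A = P(east | comp) = 0.43
  f_B = P(east | comp) = 0.22
  f_C = P(east | comp) = 0.35
Prior × likelihood for each component:
  P(Z=A)·f_A = 0.25 × 0.43 = 0.1075
  P(Z=B)·f_B = 0.39 × 0.22 = 0.0858
  P(Z=C)·f_C = 0.36 × 0.35 = 0.126
Denominator: 0.1075 + 0.0858 + 0.126 = 0.3193
So the posterior for Group A is 0.1075 / 0.3193 ≈ 0.3367.

0.3367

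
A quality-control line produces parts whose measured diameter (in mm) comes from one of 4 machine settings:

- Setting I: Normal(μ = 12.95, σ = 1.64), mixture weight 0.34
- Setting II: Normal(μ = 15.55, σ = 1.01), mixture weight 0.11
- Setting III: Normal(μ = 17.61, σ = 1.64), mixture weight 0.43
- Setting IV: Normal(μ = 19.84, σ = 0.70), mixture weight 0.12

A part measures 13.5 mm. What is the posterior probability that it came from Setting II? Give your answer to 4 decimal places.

0.0628

P(component k | x) = π_k·f_k(x) / marginal(x), where marginal(x) = Σ_j π_j·f_j(x).
Evaluate each component's likelihood at the observed value:
  L_I = (1/(1.64·√(2π)))·exp(−(13.5−12.95)²/(2·1.64²)) = 0.243257·exp(-0.05624) = 0.229955
  L_II = (1/(1.01·√(2π)))·exp(−(13.5−15.55)²/(2·1.01²)) = 0.394992·exp(-2.05985) = 0.050351
  L_III = (1/(1.64·√(2π)))·exp(−(13.5−17.61)²/(2·1.64²)) = 0.243257·exp(-3.14026) = 0.0105261
  L_IV = (1/(0.70·√(2π)))·exp(−(13.5−19.84)²/(2·0.70²)) = 0.569918·exp(-41.01592) = 8.76648e-19
Multiply by the mixture weights:
  π_I·L_I = 0.34 × 0.229955 = 0.0781848
  π_II·L_II = 0.11 × 0.050351 = 0.00553861
  π_III·L_III = 0.43 × 0.0105261 = 0.00452622
  π_IV·L_IV = 0.12 × 8.76648e-19 = 1.05198e-19
Denominator: 0.0781848 + 0.00553861 + 0.00452622 + 1.05198e-19 = 0.0882497
Responsibility of Setting II: 0.00553861 / 0.0882497 ≈ 0.0628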